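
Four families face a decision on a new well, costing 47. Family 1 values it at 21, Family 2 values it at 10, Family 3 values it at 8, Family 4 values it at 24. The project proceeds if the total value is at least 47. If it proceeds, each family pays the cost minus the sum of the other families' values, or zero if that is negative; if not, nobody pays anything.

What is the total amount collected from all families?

13

Total value 63 ≥ cost 47, so it is built.
Family 1: others sum to 42; max(0, 47 - 42) = 5.
Family 2: others sum to 53; max(0, 47 - 53) = 0.
Family 3: others sum to 55; max(0, 47 - 55) = 0.
Family 4: others sum to 39; max(0, 47 - 39) = 8.
Total collected = 5 + 0 + 0 + 8 = 13.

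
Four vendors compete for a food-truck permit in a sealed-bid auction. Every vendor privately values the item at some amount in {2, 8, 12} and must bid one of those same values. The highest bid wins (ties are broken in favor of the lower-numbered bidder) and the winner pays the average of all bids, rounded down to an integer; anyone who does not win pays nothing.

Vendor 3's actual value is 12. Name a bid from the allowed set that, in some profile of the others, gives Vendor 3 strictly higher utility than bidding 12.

8

Suppose Vendor 1 bids 2, Vendor 2 bids 2 and Vendor 4 bids 2.
Bid 12: wins, pays 4, utility 12 - 4 = 8.
Bid 8: wins, pays 3, utility 12 - 3 = 9.
So bidding 8 beats truth here (9 > 8).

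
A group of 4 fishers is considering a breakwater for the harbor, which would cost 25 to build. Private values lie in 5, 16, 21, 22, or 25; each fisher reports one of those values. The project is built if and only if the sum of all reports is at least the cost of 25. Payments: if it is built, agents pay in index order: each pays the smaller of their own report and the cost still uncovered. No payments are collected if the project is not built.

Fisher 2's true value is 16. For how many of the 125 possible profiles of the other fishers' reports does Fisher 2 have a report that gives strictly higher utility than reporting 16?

49

Others report (5, 5, 16): truth gives 0; report 5 gives 11 > 0. Violating.
Others report (5, 5, 21): truth gives 0; report 5 gives 11 > 0. Violating.
Others report (5, 5, 22): truth gives 0; report 5 gives 11 > 0. Violating.
Others report (5, 5, 25): truth gives 0; report 5 gives 11 > 0. Violating.
Others report (5, 5, 5): truth gives 0; no alternative beats it.
Others report (21, 5, 5): truth gives 12; no alternative beats it.
(Checking all 125 profiles: 49 have a profitable deviation, 76 do not.)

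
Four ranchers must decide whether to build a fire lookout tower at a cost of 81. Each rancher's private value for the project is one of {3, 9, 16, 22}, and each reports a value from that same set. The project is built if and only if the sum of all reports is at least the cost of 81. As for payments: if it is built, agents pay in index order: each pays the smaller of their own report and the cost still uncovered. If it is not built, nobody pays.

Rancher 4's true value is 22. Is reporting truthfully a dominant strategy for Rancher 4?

Check each profile of the others' reports and compare truth against every alternative report.
Others report (16, 22, 22): truth gives 1, best alternative gives 0.
Others report (22, 16, 22): truth gives 1, best alternative gives 0.
Others report (22, 22, 16): truth gives 1, best alternative gives 0.
Others report (22, 22, 22): truth gives 7, best alternative gives 7.
Others report (3, 3, 3): truth gives 0, best alternative gives 0.
Others report (3, 3, 9): truth gives 0, best alternative gives 0.
(Remaining 58 profiles checked similarly; truth is weakly best in each.)
In every case the truthful report is at least as good as any alternative, so it is a dominant strategy.

Yes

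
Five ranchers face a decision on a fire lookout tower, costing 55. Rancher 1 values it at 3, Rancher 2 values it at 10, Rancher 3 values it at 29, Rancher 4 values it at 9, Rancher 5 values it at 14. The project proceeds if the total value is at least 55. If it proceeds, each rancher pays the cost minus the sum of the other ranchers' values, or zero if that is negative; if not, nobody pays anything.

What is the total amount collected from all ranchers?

23

Total value 65 ≥ cost 55, so it is built.
Rancher 1: others sum to 62; max(0, 55 - 62) = 0.
Rancher 2: others sum to 55; max(0, 55 - 55) = 0.
Rancher 3: others sum to 36; max(0, 55 - 36) = 19.
Rancher 4: others sum to 56; max(0, 55 - 56) = 0.
Rancher 5: others sum to 51; max(0, 55 - 51) = 4.
Total collected = 0 + 0 + 19 + 0 + 4 = 23.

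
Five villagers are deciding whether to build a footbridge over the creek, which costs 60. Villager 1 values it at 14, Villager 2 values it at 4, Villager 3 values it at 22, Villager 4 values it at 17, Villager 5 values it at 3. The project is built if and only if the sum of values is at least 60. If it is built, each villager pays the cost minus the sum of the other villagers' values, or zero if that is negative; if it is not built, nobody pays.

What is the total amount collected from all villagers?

Total value 60 ≥ cost 60, so it is built.
Villager 1: others sum to 46; max(0, 60 - 46) = 14.
Villager 2: others sum to 56; max(0, 60 - 56) = 4.
Villager 3: others sum to 38; max(0, 60 - 38) = 22.
Villager 4: others sum to 43; max(0, 60 - 43) = 17.
Villager 5: others sum to 57; max(0, 60 - 57) = 3.
Total collected = 14 + 4 + 22 + 17 + 3 = 60.

60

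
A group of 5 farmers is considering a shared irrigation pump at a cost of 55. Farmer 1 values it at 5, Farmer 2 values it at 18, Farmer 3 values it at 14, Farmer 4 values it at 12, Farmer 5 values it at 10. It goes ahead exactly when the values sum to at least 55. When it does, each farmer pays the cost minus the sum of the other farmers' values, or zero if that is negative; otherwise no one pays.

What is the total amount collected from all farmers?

Total value 59 ≥ cost 55, so it is built.
Farmer 1: others sum to 54; max(0, 55 - 54) = 1.
Farmer 2: others sum to 41; max(0, 55 - 41) = 14.
Farmer 3: others sum to 45; max(0, 55 - 45) = 10.
Farmer 4: others sum to 47; max(0, 55 - 47) = 8.
Farmer 5: others sum to 49; max(0, 55 - 49) = 6.
Total collected = 1 + 14 + 10 + 8 + 6 = 39.

39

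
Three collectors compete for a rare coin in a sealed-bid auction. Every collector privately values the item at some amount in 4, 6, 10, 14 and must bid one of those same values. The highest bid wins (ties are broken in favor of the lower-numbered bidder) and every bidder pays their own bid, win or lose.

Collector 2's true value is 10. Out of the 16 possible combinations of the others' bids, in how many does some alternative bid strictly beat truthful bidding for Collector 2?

Others bid (4, 4): truth gives 0; bid 6 gives 4 > 0. Violating.
Others bid (4, 6): truth gives 0; bid 6 gives 4 > 0. Violating.
Others bid (4, 14): truth gives -10; bid 4 gives -4 > -10. Violating.
Others bid (6, 14): truth gives -10; bid 4 gives -4 > -10. Violating.
Others bid (4, 10): truth gives 0; no alternative beats it.
Others bid (6, 4): truth gives 0; no alternative beats it.
(Checking all 16 profiles: 12 have a profitable deviation, 4 do not.)

12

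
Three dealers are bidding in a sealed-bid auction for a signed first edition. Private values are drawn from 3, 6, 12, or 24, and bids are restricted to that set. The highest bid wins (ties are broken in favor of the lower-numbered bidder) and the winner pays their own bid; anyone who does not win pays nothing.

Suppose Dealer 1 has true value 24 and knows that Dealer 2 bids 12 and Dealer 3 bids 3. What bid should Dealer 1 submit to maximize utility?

Bid 3: loses, pays 0, utility 0.
Bid 6: loses, pays 0, utility 0.
Bid 12: wins, pays 12, utility 24 - 12 = 12.
Bid 24: wins, pays 24, utility 24 - 24 = 0.
The best choice is 12 with utility 12.

12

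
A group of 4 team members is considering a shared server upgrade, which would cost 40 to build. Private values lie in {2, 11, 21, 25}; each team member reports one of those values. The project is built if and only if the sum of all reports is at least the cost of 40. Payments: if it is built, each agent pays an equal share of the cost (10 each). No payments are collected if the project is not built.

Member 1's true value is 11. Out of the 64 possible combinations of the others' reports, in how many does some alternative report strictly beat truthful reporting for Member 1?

Others report (2, 2, 11): truth gives 0; report 25 gives 1 > 0. Violating.
Others report (2, 2, 21): truth gives 0; report 21 gives 1 > 0. Violating.
Others report (2, 11, 2): truth gives 0; report 25 gives 1 > 0. Violating.
Others report (2, 11, 11): truth gives 0; report 21 gives 1 > 0. Violating.
Others report (2, 2, 2): truth gives 0; no alternative beats it.
Others report (2, 2, 25): truth gives 1; no alternative beats it.
(Checking all 64 profiles: 9 have a profitable deviation, 55 do not.)

9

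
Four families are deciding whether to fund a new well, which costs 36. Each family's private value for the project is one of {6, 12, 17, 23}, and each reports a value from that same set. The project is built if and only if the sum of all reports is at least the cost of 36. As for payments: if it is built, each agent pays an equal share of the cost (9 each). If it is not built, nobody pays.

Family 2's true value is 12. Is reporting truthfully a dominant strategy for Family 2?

Consider the case where Family 1 reports 6, Family 3 reports 6 and Family 4 reports 6.
Truthful report 12: project not built, utility 0.
Report 23 instead: project built, pays 9, utility 12 - 9 = 3.
Since 3 > 0, reporting 23 is strictly better here, so truthful reporting is not dominant.

No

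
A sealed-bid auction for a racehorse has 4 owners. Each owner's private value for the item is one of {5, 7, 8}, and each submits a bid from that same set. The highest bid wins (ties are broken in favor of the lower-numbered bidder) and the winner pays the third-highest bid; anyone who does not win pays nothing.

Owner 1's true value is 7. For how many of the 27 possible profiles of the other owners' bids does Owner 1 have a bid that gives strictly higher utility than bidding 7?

3

Others bid (5, 5, 8): truth gives 0; bid 8 gives 2 > 0. Violating.
Others bid (5, 8, 5): truth gives 0; bid 8 gives 2 > 0. Violating.
Others bid (8, 5, 5): truth gives 0; bid 8 gives 2 > 0. Violating.
Others bid (5, 5, 5): truth gives 2; no alternative beats it.
Others bid (5, 5, 7): truth gives 2; no alternative beats it.
(Checking all 27 profiles: 3 have a profitable deviation, 24 do not.)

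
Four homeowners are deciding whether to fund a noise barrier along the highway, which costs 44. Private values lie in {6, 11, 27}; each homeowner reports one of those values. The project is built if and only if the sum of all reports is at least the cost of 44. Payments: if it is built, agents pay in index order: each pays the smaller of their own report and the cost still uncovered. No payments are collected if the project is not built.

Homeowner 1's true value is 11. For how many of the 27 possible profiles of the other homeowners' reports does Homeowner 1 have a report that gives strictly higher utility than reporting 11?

19

Others report (6, 6, 27): truth gives 0; report 6 gives 5 > 0. Violating.
Others report (6, 11, 27): truth gives 0; report 6 gives 5 > 0. Violating.
Others report (6, 27, 6): truth gives 0; report 6 gives 5 > 0. Violating.
Others report (6, 27, 11): truth gives 0; report 6 gives 5 > 0. Violating.
Others report (6, 6, 6): truth gives 0; no alternative beats it.
Others report (6, 6, 11): truth gives 0; no alternative beats it.
(Checking all 27 profiles: 19 have a profitable deviation, 8 do not.)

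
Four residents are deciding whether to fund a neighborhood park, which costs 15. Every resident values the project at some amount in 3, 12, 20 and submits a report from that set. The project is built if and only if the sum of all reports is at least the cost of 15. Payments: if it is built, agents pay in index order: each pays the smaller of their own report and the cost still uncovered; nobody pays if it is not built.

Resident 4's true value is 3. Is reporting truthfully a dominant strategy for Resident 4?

Check each profile of the others' reports and compare truth against every alternative report.
Others report (3, 3, 3): truth gives 0, best alternative gives -3.
Others report (3, 3, 12): truth gives 3, best alternative gives 3.
Others report (3, 3, 20): truth gives 3, best alternative gives 3.
Others report (3, 12, 3): truth gives 3, best alternative gives 3.
Others report (3, 12, 12): truth gives 3, best alternative gives 3.
Others report (3, 12, 20): truth gives 3, best alternative gives 3.
(Remaining 21 profiles checked similarly; truth is weakly best in each.)
In every case the truthful report is at least as good as any alternative, so it is a dominant strategy.

Yes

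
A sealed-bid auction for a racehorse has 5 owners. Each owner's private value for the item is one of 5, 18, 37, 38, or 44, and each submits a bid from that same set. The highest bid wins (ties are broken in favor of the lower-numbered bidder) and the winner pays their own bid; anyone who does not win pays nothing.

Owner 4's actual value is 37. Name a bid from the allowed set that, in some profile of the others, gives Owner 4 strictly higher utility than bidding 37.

18

Suppose Owner 1 bids 5, Owner 2 bids 5, Owner 3 bids 5 and Owner 5 bids 5.
Bid 37: wins, pays 37, utility 37 - 37 = 0.
Bid 18: wins, pays 18, utility 37 - 18 = 19.
So bidding 18 beats truth here (19 > 0).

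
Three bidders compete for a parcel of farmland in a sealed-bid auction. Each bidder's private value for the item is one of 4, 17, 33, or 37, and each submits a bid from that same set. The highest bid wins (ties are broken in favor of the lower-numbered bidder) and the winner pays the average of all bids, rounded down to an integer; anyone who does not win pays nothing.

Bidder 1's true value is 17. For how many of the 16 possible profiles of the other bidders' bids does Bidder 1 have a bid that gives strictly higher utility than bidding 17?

Others bid (4, 4): truth gives 9; bid 4 gives 13 > 9. Violating.
Others bid (4, 17): truth gives 5; no alternative beats it.
Others bid (4, 33): truth gives 0; no alternative beats it.
(Checking all 16 profiles: 1 has a profitable deviation, 15 do not.)

1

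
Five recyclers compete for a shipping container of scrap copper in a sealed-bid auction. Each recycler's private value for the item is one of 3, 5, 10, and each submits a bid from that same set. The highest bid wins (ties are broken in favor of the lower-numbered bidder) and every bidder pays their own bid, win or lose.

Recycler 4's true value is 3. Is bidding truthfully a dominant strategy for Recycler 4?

Consider the case where Recycler 1 bids 3, Recycler 2 bids 3, Recycler 3 bids 3 and Recycler 5 bids 3.
Truthful bid 3: loses but pays 3, utility -3.
Bid 5 instead: wins, pays 5, utility 3 - 5 = -2.
Since -2 > -3, bidding 5 is strictly better here, so truthful bidding is not dominant.

No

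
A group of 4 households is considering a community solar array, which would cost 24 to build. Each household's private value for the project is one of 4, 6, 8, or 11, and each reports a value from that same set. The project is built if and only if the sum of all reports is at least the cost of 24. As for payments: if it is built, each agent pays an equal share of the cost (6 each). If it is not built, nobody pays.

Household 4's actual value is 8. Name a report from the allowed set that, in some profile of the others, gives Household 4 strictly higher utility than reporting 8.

Suppose Household 1 reports 4, Household 2 reports 4 and Household 3 reports 6.
Report 8: project not built, utility 0.
Report 11: project built, pays 6, utility 8 - 6 = 2.
So reporting 11 beats truth here (2 > 0).

11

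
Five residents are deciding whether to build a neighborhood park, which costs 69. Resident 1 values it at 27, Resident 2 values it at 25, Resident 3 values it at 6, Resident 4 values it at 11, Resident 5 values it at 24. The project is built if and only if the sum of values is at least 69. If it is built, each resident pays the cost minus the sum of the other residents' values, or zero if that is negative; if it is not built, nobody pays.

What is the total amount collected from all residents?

Total value 93 ≥ cost 69, so it is built.
Resident 1: others sum to 66; max(0, 69 - 66) = 3.
Resident 2: others sum to 68; max(0, 69 - 68) = 1.
Resident 3: others sum to 87; max(0, 69 - 87) = 0.
Resident 4: others sum to 82; max(0, 69 - 82) = 0.
Resident 5: others sum to 69; max(0, 69 - 69) = 0.
Total collected = 3 + 1 + 0 + 0 + 0 = 4.

4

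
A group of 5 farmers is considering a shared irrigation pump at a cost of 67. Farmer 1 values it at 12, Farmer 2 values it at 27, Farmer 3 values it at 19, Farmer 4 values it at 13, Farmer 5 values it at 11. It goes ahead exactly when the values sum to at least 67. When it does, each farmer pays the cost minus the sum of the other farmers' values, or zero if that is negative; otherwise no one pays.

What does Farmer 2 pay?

Total value 82 ≥ cost 67, so the project is built.
The other farmers' values sum to 55.
Cost minus that sum is 67 - 55 = 12.

12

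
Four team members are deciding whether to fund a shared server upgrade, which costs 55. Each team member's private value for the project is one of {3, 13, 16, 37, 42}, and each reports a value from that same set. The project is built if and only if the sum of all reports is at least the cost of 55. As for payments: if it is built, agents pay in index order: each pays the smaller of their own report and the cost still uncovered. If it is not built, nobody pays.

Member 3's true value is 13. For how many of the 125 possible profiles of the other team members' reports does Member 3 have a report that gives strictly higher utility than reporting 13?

42

Others report (3, 13, 37): truth gives 0; report 3 gives 10 > 0. Violating.
Others report (3, 13, 42): truth gives 0; report 3 gives 10 > 0. Violating.
Others report (3, 16, 37): truth gives 0; report 3 gives 10 > 0. Violating.
Others report (3, 16, 42): truth gives 0; report 3 gives 10 > 0. Violating.
Others report (3, 3, 3): truth gives 0; no alternative beats it.
Others report (3, 3, 13): truth gives 0; no alternative beats it.
(Checking all 125 profiles: 42 have a profitable deviation, 83 do not.)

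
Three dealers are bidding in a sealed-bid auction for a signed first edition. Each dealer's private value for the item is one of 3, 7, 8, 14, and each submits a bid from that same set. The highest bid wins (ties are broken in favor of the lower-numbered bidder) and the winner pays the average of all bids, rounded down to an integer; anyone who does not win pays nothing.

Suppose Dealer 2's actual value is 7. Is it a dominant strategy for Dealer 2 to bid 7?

Consider the case where Dealer 1 bids 3 and Dealer 3 bids 8.
Truthful bid 7: loses, pays 0, utility 0.
Bid 8 instead: wins, pays 6, utility 7 - 6 = 1.
Since 1 > 0, bidding 8 is strictly better here, so truthful bidding is not dominant.

No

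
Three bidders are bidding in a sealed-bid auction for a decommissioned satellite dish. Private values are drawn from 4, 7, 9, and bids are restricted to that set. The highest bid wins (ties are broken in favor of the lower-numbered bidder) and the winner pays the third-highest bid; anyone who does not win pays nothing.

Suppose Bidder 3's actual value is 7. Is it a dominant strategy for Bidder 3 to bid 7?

Consider the case where Bidder 1 bids 4 and Bidder 2 bids 7.
Truthful bid 7: loses, pays 0, utility 0.
Bid 9 instead: wins, pays 4, utility 7 - 4 = 3.
Since 3 > 0, bidding 9 is strictly better here, so truthful bidding is not dominant.

No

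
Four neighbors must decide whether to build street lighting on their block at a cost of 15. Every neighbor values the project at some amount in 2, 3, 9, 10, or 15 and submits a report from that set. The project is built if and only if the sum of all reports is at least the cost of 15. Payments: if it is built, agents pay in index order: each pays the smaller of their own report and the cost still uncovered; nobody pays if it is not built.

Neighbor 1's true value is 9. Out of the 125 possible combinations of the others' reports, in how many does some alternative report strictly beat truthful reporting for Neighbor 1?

117

Others report (2, 2, 9): truth gives 0; report 2 gives 7 > 0. Violating.
Others report (2, 2, 10): truth gives 0; report 2 gives 7 > 0. Violating.
Others report (2, 2, 15): truth gives 0; report 2 gives 7 > 0. Violating.
Others report (2, 3, 9): truth gives 0; report 2 gives 7 > 0. Violating.
Others report (2, 2, 2): truth gives 0; no alternative beats it.
Others report (2, 2, 3): truth gives 0; no alternative beats it.
(Checking all 125 profiles: 117 have a profitable deviation, 8 do not.)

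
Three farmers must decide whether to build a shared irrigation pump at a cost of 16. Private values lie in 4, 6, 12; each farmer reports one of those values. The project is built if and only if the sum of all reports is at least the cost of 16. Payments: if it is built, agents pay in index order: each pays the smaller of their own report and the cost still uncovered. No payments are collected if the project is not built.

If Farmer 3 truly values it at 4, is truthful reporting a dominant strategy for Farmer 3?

Yes

Check each profile of the others' reports and compare truth against every alternative report.
Others report (4, 6): truth gives 0, best alternative gives -2.
Others report (6, 4): truth gives 0, best alternative gives -2.
Others report (4, 12): truth gives 4, best alternative gives 4.
Others report (6, 12): truth gives 4, best alternative gives 4.
Others report (12, 4): truth gives 4, best alternative gives 4.
Others report (12, 6): truth gives 4, best alternative gives 4.
(Remaining 3 profiles checked similarly; truth is weakly best in each.)
In every case the truthful report is at least as good as any alternative, so it is a dominant strategy.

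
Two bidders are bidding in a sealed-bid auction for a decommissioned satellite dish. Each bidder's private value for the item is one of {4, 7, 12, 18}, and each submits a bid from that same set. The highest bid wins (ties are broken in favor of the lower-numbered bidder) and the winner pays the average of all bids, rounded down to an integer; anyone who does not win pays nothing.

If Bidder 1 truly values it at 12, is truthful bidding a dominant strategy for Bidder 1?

Consider the case where Bidder 2 bids 4.
Truthful bid 12: wins, pays 8, utility 12 - 8 = 4.
Bid 4 instead: wins, pays 4, utility 12 - 4 = 8.
Since 8 > 4, bidding 4 is strictly better here, so truthful bidding is not dominant.

No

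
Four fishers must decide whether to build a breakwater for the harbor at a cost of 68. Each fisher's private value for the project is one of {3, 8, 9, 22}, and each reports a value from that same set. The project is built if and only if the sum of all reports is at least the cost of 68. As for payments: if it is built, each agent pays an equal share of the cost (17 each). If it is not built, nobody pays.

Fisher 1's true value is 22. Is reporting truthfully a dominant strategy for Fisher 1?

Check each profile of the others' reports and compare truth against every alternative report.
Others report (3, 22, 22): truth gives 5, best alternative gives 0.
Others report (8, 22, 22): truth gives 5, best alternative gives 0.
Others report (9, 22, 22): truth gives 5, best alternative gives 0.
Others report (22, 3, 22): truth gives 5, best alternative gives 0.
Others report (22, 8, 22): truth gives 5, best alternative gives 0.
Others report (22, 9, 22): truth gives 5, best alternative gives 0.
(Remaining 58 profiles checked similarly; truth is weakly best in each.)
In every case the truthful report is at least as good as any alternative, so it is a dominant strategy.

Yes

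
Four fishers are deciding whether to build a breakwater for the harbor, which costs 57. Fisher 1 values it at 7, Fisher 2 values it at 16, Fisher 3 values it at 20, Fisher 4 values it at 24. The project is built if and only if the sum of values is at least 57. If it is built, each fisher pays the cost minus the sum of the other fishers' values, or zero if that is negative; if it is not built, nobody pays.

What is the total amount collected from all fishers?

30

Total value 67 ≥ cost 57, so it is built.
Fisher 1: others sum to 60; max(0, 57 - 60) = 0.
Fisher 2: others sum to 51; max(0, 57 - 51) = 6.
Fisher 3: others sum to 47; max(0, 57 - 47) = 10.
Fisher 4: others sum to 43; max(0, 57 - 43) = 14.
Total collected = 0 + 6 + 10 + 14 = 30.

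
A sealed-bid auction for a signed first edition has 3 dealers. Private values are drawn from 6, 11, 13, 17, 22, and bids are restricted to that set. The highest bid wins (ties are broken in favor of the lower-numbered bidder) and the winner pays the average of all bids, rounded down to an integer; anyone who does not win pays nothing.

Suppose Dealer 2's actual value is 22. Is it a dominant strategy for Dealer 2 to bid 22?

No

Consider the case where Dealer 1 bids 6 and Dealer 3 bids 6.
Truthful bid 22: wins, pays 11, utility 22 - 11 = 11.
Bid 11 instead: wins, pays 7, utility 22 - 7 = 15.
Since 15 > 11, bidding 11 is strictly better here, so truthful bidding is not dominant.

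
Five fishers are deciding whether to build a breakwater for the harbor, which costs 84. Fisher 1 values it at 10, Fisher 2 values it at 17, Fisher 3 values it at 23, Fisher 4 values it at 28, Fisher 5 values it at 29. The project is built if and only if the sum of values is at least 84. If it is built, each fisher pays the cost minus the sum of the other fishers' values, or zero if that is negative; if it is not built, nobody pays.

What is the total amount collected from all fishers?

11

Total value 107 ≥ cost 84, so it is built.
Fisher 1: others sum to 97; max(0, 84 - 97) = 0.
Fisher 2: others sum to 90; max(0, 84 - 90) = 0.
Fisher 3: others sum to 84; max(0, 84 - 84) = 0.
Fisher 4: others sum to 79; max(0, 84 - 79) = 5.
Fisher 5: others sum to 78; max(0, 84 - 78) = 6.
Total collected = 0 + 0 + 0 + 5 + 6 = 11.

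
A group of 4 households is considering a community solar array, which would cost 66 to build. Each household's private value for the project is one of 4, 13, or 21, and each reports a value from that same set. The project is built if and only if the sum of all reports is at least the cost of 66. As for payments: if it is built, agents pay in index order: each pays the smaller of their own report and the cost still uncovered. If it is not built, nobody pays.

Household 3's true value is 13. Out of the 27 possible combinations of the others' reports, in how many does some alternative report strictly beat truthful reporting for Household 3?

1

Others report (21, 21, 21): truth gives 0; report 4 gives 9 > 0. Violating.
Others report (4, 4, 4): truth gives 0; no alternative beats it.
Others report (4, 4, 13): truth gives 0; no alternative beats it.
(Checking all 27 profiles: 1 has a profitable deviation, 26 do not.)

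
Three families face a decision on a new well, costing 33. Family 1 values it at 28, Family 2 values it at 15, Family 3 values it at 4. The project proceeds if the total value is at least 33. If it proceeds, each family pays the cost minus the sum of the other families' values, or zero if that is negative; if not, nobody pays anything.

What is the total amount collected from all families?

Total value 47 ≥ cost 33, so it is built.
Family 1: others sum to 19; max(0, 33 - 19) = 14.
Family 2: others sum to 32; max(0, 33 - 32) = 1.
Family 3: others sum to 43; max(0, 33 - 43) = 0.
Total collected = 14 + 1 + 0 = 15.

15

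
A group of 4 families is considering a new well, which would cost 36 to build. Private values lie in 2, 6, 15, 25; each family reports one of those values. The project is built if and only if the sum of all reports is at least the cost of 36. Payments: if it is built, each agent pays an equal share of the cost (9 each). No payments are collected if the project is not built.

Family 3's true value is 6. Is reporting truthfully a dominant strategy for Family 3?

Consider the case where Family 1 reports 2, Family 2 reports 6 and Family 4 reports 25.
Truthful report 6: project built, pays 9, utility 6 - 9 = -3.
Report 2 instead: project not built, utility 0.
Since 0 > -3, reporting 2 is strictly better here, so truthful reporting is not dominant.

No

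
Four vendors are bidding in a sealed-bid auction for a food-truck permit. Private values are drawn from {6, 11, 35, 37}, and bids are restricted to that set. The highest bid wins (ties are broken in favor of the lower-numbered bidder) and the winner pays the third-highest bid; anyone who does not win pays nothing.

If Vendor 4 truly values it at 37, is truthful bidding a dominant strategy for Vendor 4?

Yes

Check each profile of the others' bids and compare truth against every alternative bid.
Others bid (6, 6, 35): truth gives 31, best alternative gives 0.
Others bid (6, 35, 6): truth gives 31, best alternative gives 0.
Others bid (35, 6, 6): truth gives 31, best alternative gives 0.
Others bid (6, 11, 35): truth gives 26, best alternative gives 0.
Others bid (6, 35, 11): truth gives 26, best alternative gives 0.
Others bid (11, 6, 35): truth gives 26, best alternative gives 0.
(Remaining 58 profiles checked similarly; truth is weakly best in each.)
In every case the truthful bid is at least as good as any alternative, so it is a dominant strategy.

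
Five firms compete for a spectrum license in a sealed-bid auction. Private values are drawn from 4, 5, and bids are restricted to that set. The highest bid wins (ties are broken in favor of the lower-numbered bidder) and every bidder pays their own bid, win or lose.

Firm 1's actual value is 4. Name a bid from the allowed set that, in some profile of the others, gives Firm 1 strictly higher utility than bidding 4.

Suppose Firm 2 bids 4, Firm 3 bids 4, Firm 4 bids 4 and Firm 5 bids 5.
Bid 4: loses but pays 4, utility -4.
Bid 5: wins, pays 5, utility 4 - 5 = -1.
So bidding 5 beats truth here (-1 > -4).

5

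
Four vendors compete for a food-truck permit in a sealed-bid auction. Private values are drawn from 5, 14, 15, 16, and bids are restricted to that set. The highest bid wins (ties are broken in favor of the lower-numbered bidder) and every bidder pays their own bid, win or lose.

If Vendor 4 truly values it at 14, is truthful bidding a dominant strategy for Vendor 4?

Consider the case where Vendor 1 bids 5, Vendor 2 bids 5 and Vendor 3 bids 14.
Truthful bid 14: loses but pays 14, utility -14.
Bid 5 instead: loses but pays 5, utility -5.
Since -5 > -14, bidding 5 is strictly better here, so truthful bidding is not dominant.

No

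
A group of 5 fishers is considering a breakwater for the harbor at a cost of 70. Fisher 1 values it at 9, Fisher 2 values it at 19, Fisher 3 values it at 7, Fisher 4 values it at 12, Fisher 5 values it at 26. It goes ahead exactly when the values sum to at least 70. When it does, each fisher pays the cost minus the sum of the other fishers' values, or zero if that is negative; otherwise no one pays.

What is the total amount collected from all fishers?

Total value 73 ≥ cost 70, so it is built.
Fisher 1: others sum to 64; max(0, 70 - 64) = 6.
Fisher 2: others sum to 54; max(0, 70 - 54) = 16.
Fisher 3: others sum to 66; max(0, 70 - 66) = 4.
Fisher 4: others sum to 61; max(0, 70 - 61) = 9.
Fisher 5: others sum to 47; max(0, 70 - 47) = 23.
Total collected = 6 + 16 + 4 + 9 + 23 = 58.

58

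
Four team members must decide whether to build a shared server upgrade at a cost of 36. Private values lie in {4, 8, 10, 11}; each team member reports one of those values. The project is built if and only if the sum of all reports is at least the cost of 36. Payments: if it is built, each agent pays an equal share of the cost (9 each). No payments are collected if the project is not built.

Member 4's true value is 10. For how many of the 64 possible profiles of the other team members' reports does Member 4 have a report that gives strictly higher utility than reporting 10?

Others report (4, 10, 11): truth gives 0; report 11 gives 1 > 0. Violating.
Others report (4, 11, 10): truth gives 0; report 11 gives 1 > 0. Violating.
Others report (10, 4, 11): truth gives 0; report 11 gives 1 > 0. Violating.
Others report (10, 11, 4): truth gives 0; report 11 gives 1 > 0. Violating.
Others report (4, 4, 4): truth gives 0; no alternative beats it.
Others report (4, 4, 8): truth gives 0; no alternative beats it.
(Checking all 64 profiles: 6 have a profitable deviation, 58 do not.)

6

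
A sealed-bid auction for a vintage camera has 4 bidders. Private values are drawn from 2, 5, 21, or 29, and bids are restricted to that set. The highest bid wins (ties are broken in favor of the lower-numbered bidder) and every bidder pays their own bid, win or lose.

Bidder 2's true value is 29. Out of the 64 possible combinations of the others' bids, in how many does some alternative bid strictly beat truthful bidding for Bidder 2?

34

Others bid (2, 2, 2): truth gives 0; bid 5 gives 24 > 0. Violating.
Others bid (2, 2, 5): truth gives 0; bid 5 gives 24 > 0. Violating.
Others bid (2, 2, 21): truth gives 0; bid 21 gives 8 > 0. Violating.
Others bid (2, 5, 2): truth gives 0; bid 5 gives 24 > 0. Violating.
Others bid (2, 2, 29): truth gives 0; no alternative beats it.
Others bid (2, 5, 29): truth gives 0; no alternative beats it.
(Checking all 64 profiles: 34 have a profitable deviation, 30 do not.)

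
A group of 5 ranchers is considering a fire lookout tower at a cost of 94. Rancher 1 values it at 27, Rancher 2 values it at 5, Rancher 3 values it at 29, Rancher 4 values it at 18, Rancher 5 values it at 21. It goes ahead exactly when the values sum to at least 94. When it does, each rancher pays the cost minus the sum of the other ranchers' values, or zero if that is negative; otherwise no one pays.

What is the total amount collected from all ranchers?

Total value 100 ≥ cost 94, so it is built.
Rancher 1: others sum to 73; max(0, 94 - 73) = 21.
Rancher 2: others sum to 95; max(0, 94 - 95) = 0.
Rancher 3: others sum to 71; max(0, 94 - 71) = 23.
Rancher 4: others sum to 82; max(0, 94 - 82) = 12.
Rancher 5: others sum to 79; max(0, 94 - 79) = 15.
Total collected = 21 + 0 + 23 + 12 + 15 = 71.

71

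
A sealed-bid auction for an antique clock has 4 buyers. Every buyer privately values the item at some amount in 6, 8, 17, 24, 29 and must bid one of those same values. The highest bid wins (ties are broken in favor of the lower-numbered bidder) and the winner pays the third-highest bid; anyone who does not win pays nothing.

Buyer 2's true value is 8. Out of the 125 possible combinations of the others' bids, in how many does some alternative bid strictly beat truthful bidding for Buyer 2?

9

Others bid (6, 6, 17): truth gives 0; bid 17 gives 2 > 0. Violating.
Others bid (6, 6, 24): truth gives 0; bid 24 gives 2 > 0. Violating.
Others bid (6, 6, 29): truth gives 0; bid 29 gives 2 > 0. Violating.
Others bid (6, 17, 6): truth gives 0; bid 17 gives 2 > 0. Violating.
Others bid (6, 6, 6): truth gives 2; no alternative beats it.
Others bid (6, 6, 8): truth gives 2; no alternative beats it.
(Checking all 125 profiles: 9 have a profitable deviation, 116 do not.)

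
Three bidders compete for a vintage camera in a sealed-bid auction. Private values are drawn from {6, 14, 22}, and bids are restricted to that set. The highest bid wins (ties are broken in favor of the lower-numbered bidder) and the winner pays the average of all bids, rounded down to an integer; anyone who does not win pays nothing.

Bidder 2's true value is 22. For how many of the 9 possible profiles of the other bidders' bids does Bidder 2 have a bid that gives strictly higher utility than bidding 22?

2

Others bid (6, 6): truth gives 11; bid 14 gives 14 > 11. Violating.
Others bid (6, 14): truth gives 8; bid 14 gives 11 > 8. Violating.
Others bid (6, 22): truth gives 6; no alternative beats it.
Others bid (14, 6): truth gives 8; no alternative beats it.
(Checking all 9 profiles: 2 have a profitable deviation, 7 do not.)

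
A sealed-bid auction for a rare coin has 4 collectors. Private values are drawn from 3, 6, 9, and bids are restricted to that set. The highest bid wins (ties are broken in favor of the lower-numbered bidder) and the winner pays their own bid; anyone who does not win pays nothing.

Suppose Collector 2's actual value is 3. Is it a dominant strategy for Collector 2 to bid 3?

Check each profile of the others' bids and compare truth against every alternative bid.
Others bid (3, 3, 3): truth gives 0, best alternative gives -3.
Others bid (3, 3, 6): truth gives 0, best alternative gives -3.
Others bid (3, 6, 3): truth gives 0, best alternative gives -3.
Others bid (3, 6, 6): truth gives 0, best alternative gives -3.
Others bid (3, 3, 9): truth gives 0, best alternative gives 0.
Others bid (3, 6, 9): truth gives 0, best alternative gives 0.
(Remaining 21 profiles checked similarly; truth is weakly best in each.)
In every case the truthful bid is at least as good as any alternative, so it is a dominant strategy.

Yes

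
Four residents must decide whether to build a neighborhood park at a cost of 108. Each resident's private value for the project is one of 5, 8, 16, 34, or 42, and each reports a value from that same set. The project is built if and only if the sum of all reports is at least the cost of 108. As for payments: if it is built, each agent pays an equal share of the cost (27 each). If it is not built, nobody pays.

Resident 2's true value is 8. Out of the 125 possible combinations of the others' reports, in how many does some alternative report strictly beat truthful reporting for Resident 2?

4

Others report (16, 42, 42): truth gives -19; report 5 gives 0 > -19. Violating.
Others report (34, 34, 34): truth gives -19; report 5 gives 0 > -19. Violating.
Others report (42, 16, 42): truth gives -19; report 5 gives 0 > -19. Violating.
Others report (42, 42, 16): truth gives -19; report 5 gives 0 > -19. Violating.
Others report (5, 5, 5): truth gives 0; no alternative beats it.
Others report (5, 5, 8): truth gives 0; no alternative beats it.
(Checking all 125 profiles: 4 have a profitable deviation, 121 do not.)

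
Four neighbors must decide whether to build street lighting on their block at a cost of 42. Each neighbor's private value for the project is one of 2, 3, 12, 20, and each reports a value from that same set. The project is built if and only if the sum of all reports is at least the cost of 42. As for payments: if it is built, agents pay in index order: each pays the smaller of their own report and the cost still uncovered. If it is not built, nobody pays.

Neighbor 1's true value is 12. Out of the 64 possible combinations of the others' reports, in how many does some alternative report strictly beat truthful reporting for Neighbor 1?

Others report (2, 20, 20): truth gives 0; report 2 gives 10 > 0. Violating.
Others report (3, 20, 20): truth gives 0; report 2 gives 10 > 0. Violating.
Others report (12, 12, 20): truth gives 0; report 2 gives 10 > 0. Violating.
Others report (12, 20, 12): truth gives 0; report 2 gives 10 > 0. Violating.
Others report (2, 2, 2): truth gives 0; no alternative beats it.
Others report (2, 2, 3): truth gives 0; no alternative beats it.
(Checking all 64 profiles: 13 have a profitable deviation, 51 do not.)

13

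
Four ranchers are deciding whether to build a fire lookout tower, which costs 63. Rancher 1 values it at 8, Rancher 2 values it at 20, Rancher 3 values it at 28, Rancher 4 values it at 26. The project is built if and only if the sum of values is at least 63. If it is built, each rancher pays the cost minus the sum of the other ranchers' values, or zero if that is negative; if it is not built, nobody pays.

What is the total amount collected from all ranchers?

Total value 82 ≥ cost 63, so it is built.
Rancher 1: others sum to 74; max(0, 63 - 74) = 0.
Rancher 2: others sum to 62; max(0, 63 - 62) = 1.
Rancher 3: others sum to 54; max(0, 63 - 54) = 9.
Rancher 4: others sum to 56; max(0, 63 - 56) = 7.
Total collected = 0 + 1 + 9 + 7 = 17.

17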